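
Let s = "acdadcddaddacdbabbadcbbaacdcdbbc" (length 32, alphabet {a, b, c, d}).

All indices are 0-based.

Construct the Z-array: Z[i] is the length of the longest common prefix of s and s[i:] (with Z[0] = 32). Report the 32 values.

[32, 0, 0, 1, 0, 0, 0, 0, 1, 0, 0, 3, 0, 0, 0, 1, 0, 0, 1, 0, 0, 0, 0, 1, 3, 0, 0, 0, 0, 0, 0, 0]

Z[0]=32
i=1: outside box; Z[1]=0
i=2: outside box; Z[2]=0
i=3: outside box; Z[3]=1 scan→box=[3,4)
i=4: outside box; Z[4]=0
i=5: outside box; Z[5]=0
i=6: outside box; Z[6]=0
i=7: outside box; Z[7]=0
i=8: outside box; Z[8]=1 scan→box=[8,9)
i=9: outside box; Z[9]=0
i=10: outside box; Z[10]=0
i=11: outside box; Z[11]=3 scan→box=[11,14)
i=12: min(r-i=2, Z[1]=0)=0; Z[12]=0
i=13: min(r-i=1, Z[2]=0)=0; Z[13]=0
i=14: outside box; Z[14]=0
i=15: outside box; Z[15]=1 scan→box=[15,16)
i=16: outside box; Z[16]=0
i=17: outside box; Z[17]=0
i=18: outside box; Z[18]=1 scan→box=[18,19)
i=19: outside box; Z[19]=0
i=20: outside box; Z[20]=0
i=21: outside box; Z[21]=0
i=22: outside box; Z[22]=0
i=23: outside box; Z[23]=1 scan→box=[23,24)
i=24: outside box; Z[24]=3 scan→box=[24,27)
i=25: min(r-i=2, Z[1]=0)=0; Z[25]=0
i=26: min(r-i=1, Z[2]=0)=0; Z[26]=0
i=27: outside box; Z[27]=0
i=28: outside box; Z[28]=0
i=29: outside box; Z[29]=0
i=30: outside box; Z[30]=0
i=31: outside box; Z[31]=0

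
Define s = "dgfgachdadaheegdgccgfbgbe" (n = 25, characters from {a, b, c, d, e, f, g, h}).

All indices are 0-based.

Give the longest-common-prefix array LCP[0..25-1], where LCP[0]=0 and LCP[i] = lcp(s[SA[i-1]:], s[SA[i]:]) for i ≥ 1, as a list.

[0, 1, 1, 0, 1, 0, 1, 1, 0, 2, 1, 2, 0, 1, 1, 0, 1, 0, 1, 1, 1, 1, 2, 0, 1]

rank | idx | suffix
   0 |   4 | achdadaheegdgccgfbgbe
   1 |   8 | adaheegdgccgfbgbe
   2 |  10 | aheegdgccgfbgbe
   3 |  23 | be
   4 |  21 | bgbe
   5 |  17 | ccgfbgbe
   6 |  18 | cgfbgbe
   7 |   5 | chdadaheegdgccgfbgbe
   8 |   7 | dadaheegdgccgfbgbe
   9 |   9 | daheegdgccgfbgbe
  10 |  15 | dgccgfbgbe
  11 |   0 | dgfgachdadaheegdgccgfbgbe
  12 |  24 | e
  13 |  12 | eegdgccgfbgbe
  14 |  13 | egdgccgfbgbe
  15 |  20 | fbgbe
  16 |   2 | fgachdadaheegdgccgfbgbe
  17 |   3 | gachdadaheegdgccgfbgbe
  18 |  22 | gbe
  19 |  16 | gccgfbgbe
  20 |  14 | gdgccgfbgbe
  21 |  19 | gfbgbe
  22 |   1 | gfgachdadaheegdgccgfbgbe
  23 |   6 | hdadaheegdgccgfbgbe
  24 |  11 | heegdgccgfbgbe

SA = [4, 8, 10, 23, 21, 17, 18, 5, 7, 9, 15, 0, 24, 12, 13, 20, 2, 3, 22, 16, 14, 19, 1, 6, 11]
i: (SA[i-1],SA[i]) lcp shared
  1: (4,8) 1 'a'
  2: (8,10) 1 'a'
  3: (10,23) 0 ''
  4: (23,21) 1 'b'
  5: (21,17) 0 ''
  6: (17,18) 1 'c'
  7: (18,5) 1 'c'
  8: (5,7) 0 ''
  9: (7,9) 2 'da'
  10: (9,15) 1 'd'
  11: (15,0) 2 'dg'
  12: (0,24) 0 ''
  13: (24,12) 1 'e'
  14: (12,13) 1 'e'
  15: (13,20) 0 ''
  16: (20,2) 1 'f'
  17: (2,3) 0 ''
  18: (3,22) 1 'g'
  19: (22,16) 1 'g'
  20: (16,14) 1 'g'
  21: (14,19) 1 'g'
  22: (19,1) 2 'gf'
  23: (1,6) 0 ''
  24: (6,11) 1 'h'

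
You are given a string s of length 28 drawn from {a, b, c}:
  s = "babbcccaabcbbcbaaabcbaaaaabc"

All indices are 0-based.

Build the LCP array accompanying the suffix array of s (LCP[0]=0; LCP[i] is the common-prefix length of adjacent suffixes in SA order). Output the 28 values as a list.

rank→(start, suffix):
  0 → (21, 'aaaaabc')
  1 → (22, 'aaaabc')
  2 → (23, 'aaabc')
  3 → (15, 'aaabcbaaaaabc')
  4 → (24, 'aabc')
  5 → (16, 'aabcbaaaaabc')
  6 → (7, 'aabcbbcbaaabcbaaaaabc')
  7 → (1, 'abbcccaabcbbcbaaabcbaaaaabc')
  8 → (25, 'abc')
  9 → (17, 'abcbaaaaabc')
  10 → (8, 'abcbbcbaaabcbaaaaabc')
  11 → (20, 'baaaaabc')
  12 → (14, 'baaabcbaaaaabc')
  13 → (0, 'babbcccaabcbbcbaaabcbaaaaabc')
  14 → (11, 'bbcbaaabcbaaaaabc')
  15 → (2, 'bbcccaabcbbcbaaabcbaaaaabc')
  16 → (26, 'bc')
  17 → (18, 'bcbaaaaabc')
  18 → (12, 'bcbaaabcbaaaaabc')
  19 → (9, 'bcbbcbaaabcbaaaaabc')
  20 → (3, 'bcccaabcbbcbaaabcbaaaaabc')
  21 → (27, 'c')
  22 → (6, 'caabcbbcbaaabcbaaaaabc')
  23 → (19, 'cbaaaaabc')
  24 → (13, 'cbaaabcbaaaaabc')
  25 → (10, 'cbbcbaaabcbaaaaabc')
  26 → (5, 'ccaabcbbcbaaabcbaaaaabc')
  27 → (4, 'cccaabcbbcbaaabcbaaaaabc')

SA = [21, 22, 23, 15, 24, 16, 7, 1, 25, 17, 8, 20, 14, 0, 11, 2, 26, 18, 12, 9, 3, 27, 6, 19, 13, 10, 5, 4]
[i] adj suffixes → lcp
  [1] 21/22 → 4 ('aaaa')
  [2] 22/23 → 3 ('aaa')
  [3] 23/15 → 5 ('aaabc')
  [4] 15/24 → 2 ('aa')
  [5] 24/16 → 4 ('aabc')
  [6] 16/7 → 5 ('aabcb')
  [7] 7/1 → 1 ('a')
  [8] 1/25 → 2 ('ab')
  [9] 25/17 → 3 ('abc')
  [10] 17/8 → 4 ('abcb')
  [11] 8/20 → 0 ('')
  [12] 20/14 → 4 ('baaa')
  [13] 14/0 → 2 ('ba')
  [14] 0/11 → 1 ('b')
  [15] 11/2 → 3 ('bbc')
  [16] 2/26 → 1 ('b')
  [17] 26/18 → 2 ('bc')
  [18] 18/12 → 6 ('bcbaaa')
  [19] 12/9 → 3 ('bcb')
  [20] 9/3 → 2 ('bc')
  [21] 3/27 → 0 ('')
  [22] 27/6 → 1 ('c')
  [23] 6/19 → 1 ('c')
  [24] 19/13 → 5 ('cbaaa')
  [25] 13/10 → 2 ('cb')
  [26] 10/5 → 1 ('c')
  [27] 5/4 → 2 ('cc')

[0, 4, 3, 5, 2, 4, 5, 1, 2, 3, 4, 0, 4, 2, 1, 3, 1, 2, 6, 3, 2, 0, 1, 1, 5, 2, 1, 2]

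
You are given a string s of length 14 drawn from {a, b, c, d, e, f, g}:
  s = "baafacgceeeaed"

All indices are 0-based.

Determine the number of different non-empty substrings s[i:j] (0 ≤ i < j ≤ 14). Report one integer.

97

rank | idx | suffix
   0 |   1 | aafacgceeeaed
   1 |   4 | acgceeeaed
   2 |  11 | aed
   3 |   2 | afacgceeeaed
   4 |   0 | baafacgceeeaed
   5 |   7 | ceeeaed
   6 |   5 | cgceeeaed
   7 |  13 | d
   8 |  10 | eaed
   9 |  12 | ed
  10 |   9 | eeaed
  11 |   8 | eeeaed
  12 |   3 | facgceeeaed
  13 |   6 | gceeeaed

SA = [1, 4, 11, 2, 0, 7, 5, 13, 10, 12, 9, 8, 3, 6]
[i] adj suffixes → lcp
  [1] 1/4 → 1 ('a')
  [2] 4/11 → 1 ('a')
  [3] 11/2 → 1 ('a')
  [4] 2/0 → 0 ('')
  [5] 0/7 → 0 ('')
  [6] 7/5 → 1 ('c')
  [7] 5/13 → 0 ('')
  [8] 13/10 → 0 ('')
  [9] 10/12 → 1 ('e')
  [10] 12/9 → 1 ('e')
  [11] 9/8 → 2 ('ee')
  [12] 8/3 → 0 ('')
  [13] 3/6 → 0 ('')

n(n+1)/2 = 14·15/2 = 105
Σ LCP = 0 + 1 + 1 + 1 + 0 + 0 + 1 + 0 + 0 + 1 + 1 + 2 + 0 + 0 = 8
distinct = 105 − 8 = 97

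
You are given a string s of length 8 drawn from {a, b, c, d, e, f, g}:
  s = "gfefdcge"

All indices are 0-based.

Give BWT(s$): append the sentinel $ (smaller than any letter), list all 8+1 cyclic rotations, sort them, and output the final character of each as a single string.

rank  rotation   last
    0  $gfefdcge  e
    1  cge$gfefd  d
    2  dcge$gfef  f
    3  e$gfefdcg  g
    4  efdcge$gf  f
    5  fdcge$gfe  e
    6  fefdcge$g  g
    7  ge$gfefdc  c
    8  gfefdcge$  $

edfgfegc$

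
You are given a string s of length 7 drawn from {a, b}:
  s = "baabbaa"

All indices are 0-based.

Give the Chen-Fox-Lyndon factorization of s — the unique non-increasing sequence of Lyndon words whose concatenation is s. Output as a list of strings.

emit factor 1: 'b' (i=0, period=1)
emit factor 2: 'aabb' (i=1, period=4)
emit factor 3: 'a' (i=5, period=1)
emit factor 4: 'a' (i=6, period=1)

["b", "aabb", "a", "a"]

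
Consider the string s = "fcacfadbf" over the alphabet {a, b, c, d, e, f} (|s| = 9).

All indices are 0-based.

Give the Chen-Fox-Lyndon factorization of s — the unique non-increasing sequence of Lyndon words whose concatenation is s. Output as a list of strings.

["f", "c", "acfadbf"]

emit factor 1: 'f' (i=0, period=1)
emit factor 2: 'c' (i=1, period=1)
emit factor 3: 'acfadbf' (i=2, period=7)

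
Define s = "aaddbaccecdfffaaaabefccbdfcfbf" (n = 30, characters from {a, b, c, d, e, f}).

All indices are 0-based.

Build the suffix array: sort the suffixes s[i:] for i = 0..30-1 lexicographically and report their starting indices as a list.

rank | idx | suffix
   0 |  14 | aaaabefccbdfcfbf
   1 |  15 | aaabefccbdfcfbf
   2 |  16 | aabefccbdfcfbf
   3 |   0 | aaddbaccecdfffaaaabefccbdfcfbf
   4 |  17 | abefccbdfcfbf
   5 |   5 | accecdfffaaaabefccbdfcfbf
   6 |   1 | addbaccecdfffaaaabefccbdfcfbf
   7 |   4 | baccecdfffaaaabefccbdfcfbf
   8 |  23 | bdfcfbf
   9 |  18 | befccbdfcfbf
  10 |  28 | bf
  11 |  22 | cbdfcfbf
  12 |  21 | ccbdfcfbf
  13 |   6 | ccecdfffaaaabefccbdfcfbf
  14 |   9 | cdfffaaaabefccbdfcfbf
  15 |   7 | cecdfffaaaabefccbdfcfbf
  16 |  26 | cfbf
  17 |   3 | dbaccecdfffaaaabefccbdfcfbf
  18 |   2 | ddbaccecdfffaaaabefccbdfcfbf
  19 |  24 | dfcfbf
  20 |  10 | dfffaaaabefccbdfcfbf
  21 |   8 | ecdfffaaaabefccbdfcfbf
  22 |  19 | efccbdfcfbf
  23 |  29 | f
  24 |  13 | faaaabefccbdfcfbf
  25 |  27 | fbf
  26 |  20 | fccbdfcfbf
  27 |  25 | fcfbf
  28 |  12 | ffaaaabefccbdfcfbf
  29 |  11 | fffaaaabefccbdfcfbf

[14, 15, 16, 0, 17, 5, 1, 4, 23, 18, 28, 22, 21, 6, 9, 7, 26, 3, 2, 24, 10, 8, 19, 29, 13, 27, 20, 25, 12, 11]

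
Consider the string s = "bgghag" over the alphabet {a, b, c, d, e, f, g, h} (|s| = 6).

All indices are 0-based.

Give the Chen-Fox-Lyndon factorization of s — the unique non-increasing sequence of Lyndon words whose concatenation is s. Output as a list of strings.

["bggh", "ag"]

emit factor 1: 'bggh' (i=0, period=4)
emit factor 2: 'ag' (i=4, period=2)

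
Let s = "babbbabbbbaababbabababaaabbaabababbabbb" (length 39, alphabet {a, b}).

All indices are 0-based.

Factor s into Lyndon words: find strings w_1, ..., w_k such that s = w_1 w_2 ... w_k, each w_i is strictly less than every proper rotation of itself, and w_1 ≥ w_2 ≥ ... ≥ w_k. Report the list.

["b", "abbbabbbb", "aababbababab", "aaabbaabababbabbb"]

emit factor 1: 'b' (i=0, period=1)
emit factor 2: 'abbbabbbb' (i=1, period=9)
emit factor 3: 'aababbababab' (i=10, period=12)
emit factor 4: 'aaabbaabababbabbb' (i=22, period=17)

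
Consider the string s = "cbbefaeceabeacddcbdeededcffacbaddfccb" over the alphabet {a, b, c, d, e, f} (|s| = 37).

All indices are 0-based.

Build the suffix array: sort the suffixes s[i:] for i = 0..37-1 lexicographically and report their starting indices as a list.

sorted suffixes:
  #0 SA[0]=9  'abeacddcbdeededcffacbaddfccb'
  #1 SA[1]=27  'acbaddfccb'
  #2 SA[2]=12  'acddcbdeededcffacbaddfccb'
  #3 SA[3]=30  'addfccb'
  #4 SA[4]=5  'aeceabeacddcbdeededcffacbaddfccb'
  #5 SA[5]=36  'b'
  #6 SA[6]=29  'baddfccb'
  #7 SA[7]=1  'bbefaeceabeacddcbdeededcffacbaddfccb'
  #8 SA[8]=17  'bdeededcffacbaddfccb'
  #9 SA[9]=10  'beacddcbdeededcffacbaddfccb'
  #10 SA[10]=2  'befaeceabeacddcbdeededcffacbaddfccb'
  #11 SA[11]=35  'cb'
  #12 SA[12]=28  'cbaddfccb'
  #13 SA[13]=0  'cbbefaeceabeacddcbdeededcffacbaddfccb'
  #14 SA[14]=16  'cbdeededcffacbaddfccb'
  #15 SA[15]=34  'ccb'
  #16 SA[16]=13  'cddcbdeededcffacbaddfccb'
  #17 SA[17]=7  'ceabeacddcbdeededcffacbaddfccb'
  #18 SA[18]=24  'cffacbaddfccb'
  #19 SA[19]=15  'dcbdeededcffacbaddfccb'
  #20 SA[20]=23  'dcffacbaddfccb'
  #21 SA[21]=14  'ddcbdeededcffacbaddfccb'
  #22 SA[22]=31  'ddfccb'
  #23 SA[23]=21  'dedcffacbaddfccb'
  #24 SA[24]=18  'deededcffacbaddfccb'
  #25 SA[25]=32  'dfccb'
  #26 SA[26]=8  'eabeacddcbdeededcffacbaddfccb'
  #27 SA[27]=11  'eacddcbdeededcffacbaddfccb'
  #28 SA[28]=6  'eceabeacddcbdeededcffacbaddfccb'
  #29 SA[29]=22  'edcffacbaddfccb'
  #30 SA[30]=20  'ededcffacbaddfccb'
  #31 SA[31]=19  'eededcffacbaddfccb'
  #32 SA[32]=3  'efaeceabeacddcbdeededcffacbaddfccb'
  #33 SA[33]=26  'facbaddfccb'
  #34 SA[34]=4  'faeceabeacddcbdeededcffacbaddfccb'
  #35 SA[35]=33  'fccb'
  #36 SA[36]=25  'ffacbaddfccb'

[9, 27, 12, 30, 5, 36, 29, 1, 17, 10, 2, 35, 28, 0, 16, 34, 13, 7, 24, 15, 23, 14, 31, 21, 18, 32, 8, 11, 6, 22, 20, 19, 3, 26, 4, 33, 25]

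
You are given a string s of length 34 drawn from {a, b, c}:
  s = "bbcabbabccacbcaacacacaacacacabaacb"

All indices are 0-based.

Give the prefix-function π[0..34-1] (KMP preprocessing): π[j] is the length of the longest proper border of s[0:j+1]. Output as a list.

π[0] = 0
j=1 s[j]='b': π[1]=1 (border 'b')
j=2 s[j]='c': k: 1→0; π[2]=0 (border '')
j=3 s[j]='a': π[3]=0 (border '')
j=4 s[j]='b': π[4]=1 (border 'b')
j=5 s[j]='b': π[5]=2 (border 'bb')
j=6 s[j]='a': k: 2→1→0; π[6]=0 (border '')
j=7 s[j]='b': π[7]=1 (border 'b')
j=8 s[j]='c': k: 1→0; π[8]=0 (border '')
j=9 s[j]='c': π[9]=0 (border '')
j=10 s[j]='a': π[10]=0 (border '')
j=11 s[j]='c': π[11]=0 (border '')
j=12 s[j]='b': π[12]=1 (border 'b')
j=13 s[j]='c': k: 1→0; π[13]=0 (border '')
j=14 s[j]='a': π[14]=0 (border '')
j=15 s[j]='a': π[15]=0 (border '')
j=16 s[j]='c': π[16]=0 (border '')
j=17 s[j]='a': π[17]=0 (border '')
j=18 s[j]='c': π[18]=0 (border '')
j=19 s[j]='a': π[19]=0 (border '')
j=20 s[j]='c': π[20]=0 (border '')
j=21 s[j]='a': π[21]=0 (border '')
j=22 s[j]='a': π[22]=0 (border '')
j=23 s[j]='c': π[23]=0 (border '')
j=24 s[j]='a': π[24]=0 (border '')
j=25 s[j]='c': π[25]=0 (border '')
j=26 s[j]='a': π[26]=0 (border '')
j=27 s[j]='c': π[27]=0 (border '')
j=28 s[j]='a': π[28]=0 (border '')
j=29 s[j]='b': π[29]=1 (border 'b')
j=30 s[j]='a': k: 1→0; π[30]=0 (border '')
j=31 s[j]='a': π[31]=0 (border '')
j=32 s[j]='c': π[32]=0 (border '')
j=33 s[j]='b': π[33]=1 (border 'b')

[0, 1, 0, 0, 1, 2, 0, 1, 0, 0, 0, 0, 1, 0, 0, 0, 0, 0, 0, 0, 0, 0, 0, 0, 0, 0, 0, 0, 0, 1, 0, 0, 0, 1]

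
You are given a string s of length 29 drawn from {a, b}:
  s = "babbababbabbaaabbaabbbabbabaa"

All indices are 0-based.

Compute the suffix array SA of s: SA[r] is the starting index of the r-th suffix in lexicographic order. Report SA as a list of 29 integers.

[28, 27, 12, 13, 17, 25, 4, 9, 14, 22, 1, 6, 18, 26, 11, 16, 24, 3, 8, 21, 0, 5, 10, 15, 23, 2, 7, 20, 19]

sorted suffixes:
  #0 SA[0]=28  'a'
  #1 SA[1]=27  'aa'
  #2 SA[2]=12  'aaabbaabbbabbabaa'
  #3 SA[3]=13  'aabbaabbbabbabaa'
  #4 SA[4]=17  'aabbbabbabaa'
  #5 SA[5]=25  'abaa'
  #6 SA[6]=4  'ababbabbaaabbaabbbabbabaa'
  #7 SA[7]=9  'abbaaabbaabbbabbabaa'
  #8 SA[8]=14  'abbaabbbabbabaa'
  #9 SA[9]=22  'abbabaa'
  #10 SA[10]=1  'abbababbabbaaabbaabbbabbabaa'
  #11 SA[11]=6  'abbabbaaabbaabbbabbabaa'
  #12 SA[12]=18  'abbbabbabaa'
  #13 SA[13]=26  'baa'
  #14 SA[14]=11  'baaabbaabbbabbabaa'
  #15 SA[15]=16  'baabbbabbabaa'
  #16 SA[16]=24  'babaa'
  #17 SA[17]=3  'bababbabbaaabbaabbbabbabaa'
  #18 SA[18]=8  'babbaaabbaabbbabbabaa'
  #19 SA[19]=21  'babbabaa'
  #20 SA[20]=0  'babbababbabbaaabbaabbbabbabaa'
  #21 SA[21]=5  'babbabbaaabbaabbbabbabaa'
  #22 SA[22]=10  'bbaaabbaabbbabbabaa'
  #23 SA[23]=15  'bbaabbbabbabaa'
  #24 SA[24]=23  'bbabaa'
  #25 SA[25]=2  'bbababbabbaaabbaabbbabbabaa'
  #26 SA[26]=7  'bbabbaaabbaabbbabbabaa'
  #27 SA[27]=20  'bbabbabaa'
  #28 SA[28]=19  'bbbabbabaa'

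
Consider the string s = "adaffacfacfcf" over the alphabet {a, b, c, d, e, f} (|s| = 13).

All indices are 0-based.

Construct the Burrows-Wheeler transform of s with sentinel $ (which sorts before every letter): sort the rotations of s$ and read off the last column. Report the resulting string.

fff$dfaaacfcca

rank  rotation        last
    0  $adaffacfacfcf  f
    1  acfacfcf$adaff  f
    2  acfcf$adaffacf  f
    3  adaffacfacfcf$  $
    4  affacfacfcf$ad  d
    5  cf$adaffacfacf  f
    6  cfacfcf$adaffa  a
    7  cfcf$adaffacfa  a
    8  daffacfacfcf$a  a
    9  f$adaffacfacfc  c
   10  facfacfcf$adaf  f
   11  facfcf$adaffac  c
   12  fcf$adaffacfac  c
   13  ffacfacfcf$ada  a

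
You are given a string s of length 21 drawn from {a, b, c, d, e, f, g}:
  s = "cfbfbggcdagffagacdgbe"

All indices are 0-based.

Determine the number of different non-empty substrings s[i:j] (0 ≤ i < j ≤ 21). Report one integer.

214

rank | idx | suffix
   0 |  15 | acdgbe
   1 |  13 | agacdgbe
   2 |   9 | agffagacdgbe
   3 |  19 | be
   4 |   2 | bfbggcdagffagacdgbe
   5 |   4 | bggcdagffagacdgbe
   6 |   7 | cdagffagacdgbe
   7 |  16 | cdgbe
   8 |   0 | cfbfbggcdagffagacdgbe
   9 |   8 | dagffagacdgbe
  10 |  17 | dgbe
  11 |  20 | e
  12 |  12 | fagacdgbe
  13 |   1 | fbfbggcdagffagacdgbe
  14 |   3 | fbggcdagffagacdgbe
  15 |  11 | ffagacdgbe
  16 |  14 | gacdgbe
  17 |  18 | gbe
  18 |   6 | gcdagffagacdgbe
  19 |  10 | gffagacdgbe
  20 |   5 | ggcdagffagacdgbe

SA = [15, 13, 9, 19, 2, 4, 7, 16, 0, 8, 17, 20, 12, 1, 3, 11, 14, 18, 6, 10, 5]
rank  pair      lcp
   1  s[15:],s[13:]  1  'a'
   2  s[13:],s[9:]  2  'ag'
   3  s[9:],s[19:]  0  ''
   4  s[19:],s[2:]  1  'b'
   5  s[2:],s[4:]  1  'b'
   6  s[4:],s[7:]  0  ''
   7  s[7:],s[16:]  2  'cd'
   8  s[16:],s[0:]  1  'c'
   9  s[0:],s[8:]  0  ''
  10  s[8:],s[17:]  1  'd'
  11  s[17:],s[20:]  0  ''
  12  s[20:],s[12:]  0  ''
  13  s[12:],s[1:]  1  'f'
  14  s[1:],s[3:]  2  'fb'
  15  s[3:],s[11:]  1  'f'
  16  s[11:],s[14:]  0  ''
  17  s[14:],s[18:]  1  'g'
  18  s[18:],s[6:]  1  'g'
  19  s[6:],s[10:]  1  'g'
  20  s[10:],s[5:]  1  'g'

n(n+1)/2 = 21·22/2 = 231
Σ LCP = 0 + 1 + 2 + 0 + 1 + 1 + 0 + 2 + 1 + 0 + 1 + 0 + 0 + 1 + 2 + 1 + 0 + 1 + 1 + 1 + 1 = 17
distinct = 231 − 17 = 214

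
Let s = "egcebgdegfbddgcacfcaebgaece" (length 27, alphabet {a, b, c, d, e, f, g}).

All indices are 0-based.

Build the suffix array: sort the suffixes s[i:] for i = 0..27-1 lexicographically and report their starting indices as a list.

rank | idx | suffix
   0 |  15 | acfcaebgaece
   1 |  19 | aebgaece
   2 |  23 | aece
   3 |  10 | bddgcacfcaebgaece
   4 |  21 | bgaece
   5 |   4 | bgdegfbddgcacfcaebgaece
   6 |  14 | cacfcaebgaece
   7 |  18 | caebgaece
   8 |  25 | ce
   9 |   2 | cebgdegfbddgcacfcaebgaece
  10 |  16 | cfcaebgaece
  11 |  11 | ddgcacfcaebgaece
  12 |   6 | degfbddgcacfcaebgaece
  13 |  12 | dgcacfcaebgaece
  14 |  26 | e
  15 |  20 | ebgaece
  16 |   3 | ebgdegfbddgcacfcaebgaece
  17 |  24 | ece
  18 |   0 | egcebgdegfbddgcacfcaebgaece
  19 |   7 | egfbddgcacfcaebgaece
  20 |   9 | fbddgcacfcaebgaece
  21 |  17 | fcaebgaece
  22 |  22 | gaece
  23 |  13 | gcacfcaebgaece
  24 |   1 | gcebgdegfbddgcacfcaebgaece
  25 |   5 | gdegfbddgcacfcaebgaece
  26 |   8 | gfbddgcacfcaebgaece

[15, 19, 23, 10, 21, 4, 14, 18, 25, 2, 16, 11, 6, 12, 26, 20, 3, 24, 0, 7, 9, 17, 22, 13, 1, 5, 8]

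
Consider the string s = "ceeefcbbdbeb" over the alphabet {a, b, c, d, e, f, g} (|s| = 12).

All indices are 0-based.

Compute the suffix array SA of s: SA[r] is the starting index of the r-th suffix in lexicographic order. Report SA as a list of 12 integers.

[11, 6, 7, 9, 5, 0, 8, 10, 1, 2, 3, 4]

sorted suffixes:
  #0 SA[0]=11  'b'
  #1 SA[1]=6  'bbdbeb'
  #2 SA[2]=7  'bdbeb'
  #3 SA[3]=9  'beb'
  #4 SA[4]=5  'cbbdbeb'
  #5 SA[5]=0  'ceeefcbbdbeb'
  #6 SA[6]=8  'dbeb'
  #7 SA[7]=10  'eb'
  #8 SA[8]=1  'eeefcbbdbeb'
  #9 SA[9]=2  'eefcbbdbeb'
  #10 SA[10]=3  'efcbbdbeb'
  #11 SA[11]=4  'fcbbdbeb'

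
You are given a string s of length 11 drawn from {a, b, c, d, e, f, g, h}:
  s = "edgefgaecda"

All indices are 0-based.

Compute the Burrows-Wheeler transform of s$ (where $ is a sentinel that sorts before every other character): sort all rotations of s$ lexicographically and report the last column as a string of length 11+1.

adgecea$gefd

rank  rotation      last
    0  $edgefgaecda  a
    1  a$edgefgaecd  d
    2  aecda$edgefg  g
    3  cda$edgefgae  e
    4  da$edgefgaec  c
    5  dgefgaecda$e  e
    6  ecda$edgefga  a
    7  edgefgaecda$  $
    8  efgaecda$edg  g
    9  fgaecda$edge  e
   10  gaecda$edgef  f
   11  gefgaecda$ed  d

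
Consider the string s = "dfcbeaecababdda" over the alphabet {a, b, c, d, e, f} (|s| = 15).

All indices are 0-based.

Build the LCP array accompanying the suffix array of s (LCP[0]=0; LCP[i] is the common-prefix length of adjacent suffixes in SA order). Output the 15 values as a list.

rank→(start, suffix):
  0 → (14, 'a')
  1 → (8, 'ababdda')
  2 → (10, 'abdda')
  3 → (5, 'aecababdda')
  4 → (9, 'babdda')
  5 → (11, 'bdda')
  6 → (3, 'beaecababdda')
  7 → (7, 'cababdda')
  8 → (2, 'cbeaecababdda')
  9 → (13, 'da')
  10 → (12, 'dda')
  11 → (0, 'dfcbeaecababdda')
  12 → (4, 'eaecababdda')
  13 → (6, 'ecababdda')
  14 → (1, 'fcbeaecababdda')

SA = [14, 8, 10, 5, 9, 11, 3, 7, 2, 13, 12, 0, 4, 6, 1]
i: (SA[i-1],SA[i]) lcp shared
  1: (14,8) 1 'a'
  2: (8,10) 2 'ab'
  3: (10,5) 1 'a'
  4: (5,9) 0 ''
  5: (9,11) 1 'b'
  6: (11,3) 1 'b'
  7: (3,7) 0 ''
  8: (7,2) 1 'c'
  9: (2,13) 0 ''
  10: (13,12) 1 'd'
  11: (12,0) 1 'd'
  12: (0,4) 0 ''
  13: (4,6) 1 'e'
  14: (6,1) 0 ''

[0, 1, 2, 1, 0, 1, 1, 0, 1, 0, 1, 1, 0, 1, 0]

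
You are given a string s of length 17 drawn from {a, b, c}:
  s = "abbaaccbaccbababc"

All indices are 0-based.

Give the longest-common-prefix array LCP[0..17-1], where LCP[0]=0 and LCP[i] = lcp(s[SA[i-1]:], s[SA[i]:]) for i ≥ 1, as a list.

rank | idx | suffix
   0 |   3 | aaccbaccbababc
   1 |  12 | ababc
   2 |   0 | abbaaccbaccbababc
   3 |  14 | abc
   4 |   8 | accbababc
   5 |   4 | accbaccbababc
   6 |   2 | baaccbaccbababc
   7 |  11 | bababc
   8 |  13 | babc
   9 |   7 | baccbababc
  10 |   1 | bbaaccbaccbababc
  11 |  15 | bc
  12 |  16 | c
  13 |  10 | cbababc
  14 |   6 | cbaccbababc
  15 |   9 | ccbababc
  16 |   5 | ccbaccbababc

SA = [3, 12, 0, 14, 8, 4, 2, 11, 13, 7, 1, 15, 16, 10, 6, 9, 5]
[i] adj suffixes → lcp
  [1] 3/12 → 1 ('a')
  [2] 12/0 → 2 ('ab')
  [3] 0/14 → 2 ('ab')
  [4] 14/8 → 1 ('a')
  [5] 8/4 → 5 ('accba')
  [6] 4/2 → 0 ('')
  [7] 2/11 → 2 ('ba')
  [8] 11/13 → 3 ('bab')
  [9] 13/7 → 2 ('ba')
  [10] 7/1 → 1 ('b')
  [11] 1/15 → 1 ('b')
  [12] 15/16 → 0 ('')
  [13] 16/10 → 1 ('c')
  [14] 10/6 → 3 ('cba')
  [15] 6/9 → 1 ('c')
  [16] 9/5 → 4 ('ccba')

[0, 1, 2, 2, 1, 5, 0, 2, 3, 2, 1, 1, 0, 1, 3, 1, 4]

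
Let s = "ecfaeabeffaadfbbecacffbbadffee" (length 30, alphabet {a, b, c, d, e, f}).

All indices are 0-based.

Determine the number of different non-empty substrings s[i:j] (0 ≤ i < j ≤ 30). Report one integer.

rank→(start, suffix):
  0 → (10, 'aadfbbecacffbbadffee')
  1 → (5, 'abeffaadfbbecacffbbadffee')
  2 → (18, 'acffbbadffee')
  3 → (11, 'adfbbecacffbbadffee')
  4 → (24, 'adffee')
  5 → (3, 'aeabeffaadfbbecacffbbadffee')
  6 → (23, 'badffee')
  7 → (22, 'bbadffee')
  8 → (14, 'bbecacffbbadffee')
  9 → (15, 'becacffbbadffee')
  10 → (6, 'beffaadfbbecacffbbadffee')
  11 → (17, 'cacffbbadffee')
  12 → (1, 'cfaeabeffaadfbbecacffbbadffee')
  13 → (19, 'cffbbadffee')
  14 → (12, 'dfbbecacffbbadffee')
  15 → (25, 'dffee')
  16 → (29, 'e')
  17 → (4, 'eabeffaadfbbecacffbbadffee')
  18 → (16, 'ecacffbbadffee')
  19 → (0, 'ecfaeabeffaadfbbecacffbbadffee')
  20 → (28, 'ee')
  21 → (7, 'effaadfbbecacffbbadffee')
  22 → (9, 'faadfbbecacffbbadffee')
  23 → (2, 'faeabeffaadfbbecacffbbadffee')
  24 → (21, 'fbbadffee')
  25 → (13, 'fbbecacffbbadffee')
  26 → (27, 'fee')
  27 → (8, 'ffaadfbbecacffbbadffee')
  28 → (20, 'ffbbadffee')
  29 → (26, 'ffee')

SA = [10, 5, 18, 11, 24, 3, 23, 22, 14, 15, 6, 17, 1, 19, 12, 25, 29, 4, 16, 0, 28, 7, 9, 2, 21, 13, 27, 8, 20, 26]
rank  pair      lcp
   1  s[10:],s[5:]  1  'a'
   2  s[5:],s[18:]  1  'a'
   3  s[18:],s[11:]  1  'a'
   4  s[11:],s[24:]  3  'adf'
   5  s[24:],s[3:]  1  'a'
   6  s[3:],s[23:]  0  ''
   7  s[23:],s[22:]  1  'b'
   8  s[22:],s[14:]  2  'bb'
   9  s[14:],s[15:]  1  'b'
  10  s[15:],s[6:]  2  'be'
  11  s[6:],s[17:]  0  ''
  12  s[17:],s[1:]  1  'c'
  13  s[1:],s[19:]  2  'cf'
  14  s[19:],s[12:]  0  ''
  15  s[12:],s[25:]  2  'df'
  16  s[25:],s[29:]  0  ''
  17  s[29:],s[4:]  1  'e'
  18  s[4:],s[16:]  1  'e'
  19  s[16:],s[0:]  2  'ec'
  20  s[0:],s[28:]  1  'e'
  21  s[28:],s[7:]  1  'e'
  22  s[7:],s[9:]  0  ''
  23  s[9:],s[2:]  2  'fa'
  24  s[2:],s[21:]  1  'f'
  25  s[21:],s[13:]  3  'fbb'
  26  s[13:],s[27:]  1  'f'
  27  s[27:],s[8:]  1  'f'
  28  s[8:],s[20:]  2  'ff'
  29  s[20:],s[26:]  2  'ff'

n(n+1)/2 = 30·31/2 = 465
Σ LCP = 0 + 1 + 1 + 1 + 3 + 1 + 0 + 1 + 2 + 1 + 2 + 0 + 1 + 2 + 0 + 2 + 0 + 1 + 1 + 2 + 1 + 1 + 0 + 2 + 1 + 3 + 1 + 1 + 2 + 2 = 36
distinct = 465 − 36 = 429

429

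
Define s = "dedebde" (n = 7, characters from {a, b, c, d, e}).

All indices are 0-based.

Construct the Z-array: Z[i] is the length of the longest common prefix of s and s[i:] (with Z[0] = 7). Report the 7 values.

Z[0]=7
i=1: i≥r, start 0; Z[1]=0
i=2: i≥r, start 0; Z[2]=2 extend→box=[2,4)
i=3: min(r-i=1, Z[1]=0)=0; Z[3]=0
i=4: i≥r, start 0; Z[4]=0
i=5: i≥r, start 0; Z[5]=2 extend→box=[5,7)
i=6: min(r-i=1, Z[1]=0)=0; Z[6]=0

[7, 0, 2, 0, 0, 2, 0]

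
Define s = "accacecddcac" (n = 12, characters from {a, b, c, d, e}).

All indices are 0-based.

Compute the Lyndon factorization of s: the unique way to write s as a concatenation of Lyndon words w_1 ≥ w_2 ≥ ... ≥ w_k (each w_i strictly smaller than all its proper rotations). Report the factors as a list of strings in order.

emit factor 1: 'accacecddc' (i=0, period=10)
emit factor 2: 'ac' (i=10, period=2)

["accacecddc", "ac"]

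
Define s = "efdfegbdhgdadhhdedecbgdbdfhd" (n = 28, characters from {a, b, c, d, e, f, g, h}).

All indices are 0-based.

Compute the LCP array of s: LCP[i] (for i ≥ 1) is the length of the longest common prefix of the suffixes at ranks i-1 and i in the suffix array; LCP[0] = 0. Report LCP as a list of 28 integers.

sorted suffixes:
  #0 SA[0]=11  'adhhdedecbgdbdfhd'
  #1 SA[1]=23  'bdfhd'
  #2 SA[2]=6  'bdhgdadhhdedecbgdbdfhd'
  #3 SA[3]=20  'bgdbdfhd'
  #4 SA[4]=19  'cbgdbdfhd'
  #5 SA[5]=27  'd'
  #6 SA[6]=10  'dadhhdedecbgdbdfhd'
  #7 SA[7]=22  'dbdfhd'
  #8 SA[8]=17  'decbgdbdfhd'
  #9 SA[9]=15  'dedecbgdbdfhd'
  #10 SA[10]=2  'dfegbdhgdadhhdedecbgdbdfhd'
  #11 SA[11]=24  'dfhd'
  #12 SA[12]=7  'dhgdadhhdedecbgdbdfhd'
  #13 SA[13]=12  'dhhdedecbgdbdfhd'
  #14 SA[14]=18  'ecbgdbdfhd'
  #15 SA[15]=16  'edecbgdbdfhd'
  #16 SA[16]=0  'efdfegbdhgdadhhdedecbgdbdfhd'
  #17 SA[17]=4  'egbdhgdadhhdedecbgdbdfhd'
  #18 SA[18]=1  'fdfegbdhgdadhhdedecbgdbdfhd'
  #19 SA[19]=3  'fegbdhgdadhhdedecbgdbdfhd'
  #20 SA[20]=25  'fhd'
  #21 SA[21]=5  'gbdhgdadhhdedecbgdbdfhd'
  #22 SA[22]=9  'gdadhhdedecbgdbdfhd'
  #23 SA[23]=21  'gdbdfhd'
  #24 SA[24]=26  'hd'
  #25 SA[25]=14  'hdedecbgdbdfhd'
  #26 SA[26]=8  'hgdadhhdedecbgdbdfhd'
  #27 SA[27]=13  'hhdedecbgdbdfhd'

SA = [11, 23, 6, 20, 19, 27, 10, 22, 17, 15, 2, 24, 7, 12, 18, 16, 0, 4, 1, 3, 25, 5, 9, 21, 26, 14, 8, 13]
[i] adj suffixes → lcp
  [1] 11/23 → 0 ('')
  [2] 23/6 → 2 ('bd')
  [3] 6/20 → 1 ('b')
  [4] 20/19 → 0 ('')
  [5] 19/27 → 0 ('')
  [6] 27/10 → 1 ('d')
  [7] 10/22 → 1 ('d')
  [8] 22/17 → 1 ('d')
  [9] 17/15 → 2 ('de')
  [10] 15/2 → 1 ('d')
  [11] 2/24 → 2 ('df')
  [12] 24/7 → 1 ('d')
  [13] 7/12 → 2 ('dh')
  [14] 12/18 → 0 ('')
  [15] 18/16 → 1 ('e')
  [16] 16/0 → 1 ('e')
  [17] 0/4 → 1 ('e')
  [18] 4/1 → 0 ('')
  [19] 1/3 → 1 ('f')
  [20] 3/25 → 1 ('f')
  [21] 25/5 → 0 ('')
  [22] 5/9 → 1 ('g')
  [23] 9/21 → 2 ('gd')
  [24] 21/26 → 0 ('')
  [25] 26/14 → 2 ('hd')
  [26] 14/8 → 1 ('h')
  [27] 8/13 → 1 ('h')

[0, 0, 2, 1, 0, 0, 1, 1, 1, 2, 1, 2, 1, 2, 0, 1, 1, 1, 0, 1, 1, 0, 1, 2, 0, 2, 1, 1]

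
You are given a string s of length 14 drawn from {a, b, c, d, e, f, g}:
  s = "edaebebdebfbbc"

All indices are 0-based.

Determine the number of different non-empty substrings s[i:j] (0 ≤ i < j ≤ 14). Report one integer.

rank | idx | suffix
   0 |   2 | aebebdebfbbc
   1 |  11 | bbc
   2 |  12 | bc
   3 |   6 | bdebfbbc
   4 |   4 | bebdebfbbc
   5 |   9 | bfbbc
   6 |  13 | c
   7 |   1 | daebebdebfbbc
   8 |   7 | debfbbc
   9 |   5 | ebdebfbbc
  10 |   3 | ebebdebfbbc
  11 |   8 | ebfbbc
  12 |   0 | edaebebdebfbbc
  13 |  10 | fbbc

SA = [2, 11, 12, 6, 4, 9, 13, 1, 7, 5, 3, 8, 0, 10]
[i] adj suffixes → lcp
  [1] 2/11 → 0 ('')
  [2] 11/12 → 1 ('b')
  [3] 12/6 → 1 ('b')
  [4] 6/4 → 1 ('b')
  [5] 4/9 → 1 ('b')
  [6] 9/13 → 0 ('')
  [7] 13/1 → 0 ('')
  [8] 1/7 → 1 ('d')
  [9] 7/5 → 0 ('')
  [10] 5/3 → 2 ('eb')
  [11] 3/8 → 2 ('eb')
  [12] 8/0 → 1 ('e')
  [13] 0/10 → 0 ('')

n(n+1)/2 = 14·15/2 = 105
Σ LCP = 0 + 0 + 1 + 1 + 1 + 1 + 0 + 0 + 1 + 0 + 2 + 2 + 1 + 0 = 10
distinct = 105 − 10 = 95

95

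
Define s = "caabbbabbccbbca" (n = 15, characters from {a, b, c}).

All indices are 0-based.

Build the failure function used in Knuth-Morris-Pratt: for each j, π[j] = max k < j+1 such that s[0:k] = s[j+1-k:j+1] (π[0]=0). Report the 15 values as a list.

[0, 0, 0, 0, 0, 0, 0, 0, 0, 1, 1, 0, 0, 1, 2]

π[0] = 0
j=1 s[j]='a': π[1]=0 (border '')
j=2 s[j]='a': π[2]=0 (border '')
j=3 s[j]='b': π[3]=0 (border '')
j=4 s[j]='b': π[4]=0 (border '')
j=5 s[j]='b': π[5]=0 (border '')
j=6 s[j]='a': π[6]=0 (border '')
j=7 s[j]='b': π[7]=0 (border '')
j=8 s[j]='b': π[8]=0 (border '')
j=9 s[j]='c': π[9]=1 (border 'c')
j=10 s[j]='c': k: 1→0; π[10]=1 (border 'c')
j=11 s[j]='b': k: 1→0; π[11]=0 (border '')
j=12 s[j]='b': π[12]=0 (border '')
j=13 s[j]='c': π[13]=1 (border 'c')
j=14 s[j]='a': π[14]=2 (border 'ca')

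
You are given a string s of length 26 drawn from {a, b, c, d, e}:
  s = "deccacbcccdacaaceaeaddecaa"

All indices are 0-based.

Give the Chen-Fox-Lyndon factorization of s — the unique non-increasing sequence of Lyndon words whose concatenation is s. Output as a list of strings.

emit factor 1: 'de' (i=0, period=2)
emit factor 2: 'c' (i=2, period=1)
emit factor 3: 'c' (i=3, period=1)
emit factor 4: 'acbcccd' (i=4, period=7)
emit factor 5: 'ac' (i=11, period=2)
emit factor 6: 'aaceaeaddec' (i=13, period=11)
emit factor 7: 'a' (i=24, period=1)
emit factor 8: 'a' (i=25, period=1)

["de", "c", "c", "acbcccd", "ac", "aaceaeaddec", "a", "a"]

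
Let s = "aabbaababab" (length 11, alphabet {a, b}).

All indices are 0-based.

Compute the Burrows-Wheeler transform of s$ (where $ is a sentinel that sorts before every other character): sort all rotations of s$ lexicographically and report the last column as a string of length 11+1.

rank  rotation      last
    0  $aabbaababab  b
    1  aababab$aabb  b
    2  aabbaababab$  $
    3  ab$aabbaabab  b
    4  abab$aabbaab  b
    5  ababab$aabba  a
    6  abbaababab$a  a
    7  b$aabbaababa  a
    8  baababab$aab  b
    9  bab$aabbaaba  a
   10  babab$aabbaa  a
   11  bbaababab$aa  a

bb$bbaaabaaa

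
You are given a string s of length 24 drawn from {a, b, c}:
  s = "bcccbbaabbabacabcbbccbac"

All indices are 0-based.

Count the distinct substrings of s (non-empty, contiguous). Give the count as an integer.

260

rank | idx | suffix
   0 |   6 | aabbabacabcbbccbac
   1 |  10 | abacabcbbccbac
   2 |   7 | abbabacabcbbccbac
   3 |  14 | abcbbccbac
   4 |  22 | ac
   5 |  12 | acabcbbccbac
   6 |   5 | baabbabacabcbbccbac
   7 |   9 | babacabcbbccbac
   8 |  21 | bac
   9 |  11 | bacabcbbccbac
  10 |   4 | bbaabbabacabcbbccbac
  11 |   8 | bbabacabcbbccbac
  12 |  17 | bbccbac
  13 |  15 | bcbbccbac
  14 |  18 | bccbac
  15 |   0 | bcccbbaabbabacabcbbccbac
  16 |  23 | c
  17 |  13 | cabcbbccbac
  18 |  20 | cbac
  19 |   3 | cbbaabbabacabcbbccbac
  20 |  16 | cbbccbac
  21 |  19 | ccbac
  22 |   2 | ccbbaabbabacabcbbccbac
  23 |   1 | cccbbaabbabacabcbbccbac

SA = [6, 10, 7, 14, 22, 12, 5, 9, 21, 11, 4, 8, 17, 15, 18, 0, 23, 13, 20, 3, 16, 19, 2, 1]
rank  pair      lcp
   1  s[6:],s[10:]  1  'a'
   2  s[10:],s[7:]  2  'ab'
   3  s[7:],s[14:]  2  'ab'
   4  s[14:],s[22:]  1  'a'
   5  s[22:],s[12:]  2  'ac'
   6  s[12:],s[5:]  0  ''
   7  s[5:],s[9:]  2  'ba'
   8  s[9:],s[21:]  2  'ba'
   9  s[21:],s[11:]  3  'bac'
  10  s[11:],s[4:]  1  'b'
  11  s[4:],s[8:]  3  'bba'
  12  s[8:],s[17:]  2  'bb'
  13  s[17:],s[15:]  1  'b'
  14  s[15:],s[18:]  2  'bc'
  15  s[18:],s[0:]  3  'bcc'
  16  s[0:],s[23:]  0  ''
  17  s[23:],s[13:]  1  'c'
  18  s[13:],s[20:]  1  'c'
  19  s[20:],s[3:]  2  'cb'
  20  s[3:],s[16:]  3  'cbb'
  21  s[16:],s[19:]  1  'c'
  22  s[19:],s[2:]  3  'ccb'
  23  s[2:],s[1:]  2  'cc'

n(n+1)/2 = 24·25/2 = 300
Σ LCP = 0 + 1 + 2 + 2 + 1 + 2 + 0 + 2 + 2 + 3 + 1 + 3 + 2 + 1 + 2 + 3 + 0 + 1 + 1 + 2 + 3 + 1 + 3 + 2 = 40
distinct = 300 − 40 = 260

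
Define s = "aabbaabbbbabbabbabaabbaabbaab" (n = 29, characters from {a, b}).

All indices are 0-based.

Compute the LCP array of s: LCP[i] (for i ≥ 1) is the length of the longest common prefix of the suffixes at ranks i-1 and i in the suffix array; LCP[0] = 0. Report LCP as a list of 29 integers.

rank | idx | suffix
   0 |  26 | aab
   1 |  22 | aabbaab
   2 |  18 | aabbaabbaab
   3 |   0 | aabbaabbbbabbabbabaabbaabbaab
   4 |   4 | aabbbbabbabbabaabbaabbaab
   5 |  27 | ab
   6 |  16 | abaabbaabbaab
   7 |  23 | abbaab
   8 |  19 | abbaabbaab
   9 |   1 | abbaabbbbabbabbabaabbaabbaab
  10 |  13 | abbabaabbaabbaab
  11 |  10 | abbabbabaabbaabbaab
  12 |   5 | abbbbabbabbabaabbaabbaab
  13 |  28 | b
  14 |  25 | baab
  15 |  21 | baabbaab
  16 |  17 | baabbaabbaab
  17 |   3 | baabbbbabbabbabaabbaabbaab
  18 |  15 | babaabbaabbaab
  19 |  12 | babbabaabbaabbaab
  20 |   9 | babbabbabaabbaabbaab
  21 |  24 | bbaab
  22 |  20 | bbaabbaab
  23 |   2 | bbaabbbbabbabbabaabbaabbaab
  24 |  14 | bbabaabbaabbaab
  25 |  11 | bbabbabaabbaabbaab
  26 |   8 | bbabbabbabaabbaabbaab
  27 |   7 | bbbabbabbabaabbaabbaab
  28 |   6 | bbbbabbabbabaabbaabbaab

SA = [26, 22, 18, 0, 4, 27, 16, 23, 19, 1, 13, 10, 5, 28, 25, 21, 17, 3, 15, 12, 9, 24, 20, 2, 14, 11, 8, 7, 6]
i: (SA[i-1],SA[i]) lcp shared
  1: (26,22) 3 'aab'
  2: (22,18) 7 'aabbaab'
  3: (18,0) 8 'aabbaabb'
  4: (0,4) 4 'aabb'
  5: (4,27) 1 'a'
  6: (27,16) 2 'ab'
  7: (16,23) 2 'ab'
  8: (23,19) 6 'abbaab'
  9: (19,1) 7 'abbaabb'
  10: (1,13) 4 'abba'
  11: (13,10) 5 'abbab'
  12: (10,5) 3 'abb'
  13: (5,28) 0 ''
  14: (28,25) 1 'b'
  15: (25,21) 4 'baab'
  16: (21,17) 8 'baabbaab'
  17: (17,3) 5 'baabb'
  18: (3,15) 2 'ba'
  19: (15,12) 3 'bab'
  20: (12,9) 6 'babbab'
  21: (9,24) 1 'b'
  22: (24,20) 5 'bbaab'
  23: (20,2) 6 'bbaabb'
  24: (2,14) 3 'bba'
  25: (14,11) 4 'bbab'
  26: (11,8) 7 'bbabbab'
  27: (8,7) 2 'bb'
  28: (7,6) 3 'bbb'

[0, 3, 7, 8, 4, 1, 2, 2, 6, 7, 4, 5, 3, 0, 1, 4, 8, 5, 2, 3, 6, 1, 5, 6, 3, 4, 7, 2, 3]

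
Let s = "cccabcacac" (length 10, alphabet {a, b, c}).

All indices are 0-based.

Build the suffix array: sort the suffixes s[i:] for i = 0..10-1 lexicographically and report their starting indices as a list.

[3, 8, 6, 4, 9, 2, 7, 5, 1, 0]

sorted suffixes:
  #0 SA[0]=3  'abcacac'
  #1 SA[1]=8  'ac'
  #2 SA[2]=6  'acac'
  #3 SA[3]=4  'bcacac'
  #4 SA[4]=9  'c'
  #5 SA[5]=2  'cabcacac'
  #6 SA[6]=7  'cac'
  #7 SA[7]=5  'cacac'
  #8 SA[8]=1  'ccabcacac'
  #9 SA[9]=0  'cccabcacac'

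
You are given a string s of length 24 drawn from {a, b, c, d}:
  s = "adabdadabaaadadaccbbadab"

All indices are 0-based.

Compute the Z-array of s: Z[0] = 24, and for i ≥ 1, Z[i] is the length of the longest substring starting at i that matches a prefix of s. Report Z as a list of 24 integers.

Z[0]=24
i=1: i≥r, start 0; Z[1]=0
i=2: i≥r, start 0; Z[2]=1 grow→box=[2,3)
i=3: i≥r, start 0; Z[3]=0
i=4: i≥r, start 0; Z[4]=0
i=5: i≥r, start 0; Z[5]=4 grow→box=[5,9)
i=6: min(r-i=3, Z[1]=0)=0; Z[6]=0
i=7: min(r-i=2, Z[2]=1)=1; Z[7]=1
i=8: min(r-i=1, Z[3]=0)=0; Z[8]=0
i=9: i≥r, start 0; Z[9]=1 grow→box=[9,10)
i=10: i≥r, start 0; Z[10]=1 grow→box=[10,11)
i=11: i≥r, start 0; Z[11]=3 grow→box=[11,14)
i=12: min(r-i=2, Z[1]=0)=0; Z[12]=0
i=13: min(r-i=1, Z[2]=1)=1; Z[13]=3 grow→box=[13,16)
i=14: min(r-i=2, Z[1]=0)=0; Z[14]=0
i=15: min(r-i=1, Z[2]=1)=1; Z[15]=1
i=16: i≥r, start 0; Z[16]=0
i=17: i≥r, start 0; Z[17]=0
i=18: i≥r, start 0; Z[18]=0
i=19: i≥r, start 0; Z[19]=0
i=20: i≥r, start 0; Z[20]=4 grow→box=[20,24)
i=21: min(r-i=3, Z[1]=0)=0; Z[21]=0
i=22: min(r-i=2, Z[2]=1)=1; Z[22]=1
i=23: min(r-i=1, Z[3]=0)=0; Z[23]=0

[24, 0, 1, 0, 0, 4, 0, 1, 0, 1, 1, 3, 0, 3, 0, 1, 0, 0, 0, 0, 4, 0, 1, 0]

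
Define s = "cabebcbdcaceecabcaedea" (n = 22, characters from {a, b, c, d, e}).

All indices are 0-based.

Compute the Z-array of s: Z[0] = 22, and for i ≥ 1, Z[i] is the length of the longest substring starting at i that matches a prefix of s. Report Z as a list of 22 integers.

Z[0]=22
i=1: i≥r, start 0; Z[1]=0
i=2: i≥r, start 0; Z[2]=0
i=3: i≥r, start 0; Z[3]=0
i=4: i≥r, start 0; Z[4]=0
i=5: i≥r, start 0; Z[5]=1 grow→box=[5,6)
i=6: i≥r, start 0; Z[6]=0
i=7: i≥r, start 0; Z[7]=0
i=8: i≥r, start 0; Z[8]=2 grow→box=[8,10)
i=9: min(r-i=1, Z[1]=0)=0; Z[9]=0
i=10: i≥r, start 0; Z[10]=1 grow→box=[10,11)
i=11: i≥r, start 0; Z[11]=0
i=12: i≥r, start 0; Z[12]=0
i=13: i≥r, start 0; Z[13]=3 grow→box=[13,16)
i=14: min(r-i=2, Z[1]=0)=0; Z[14]=0
i=15: min(r-i=1, Z[2]=0)=0; Z[15]=0
i=16: i≥r, start 0; Z[16]=2 grow→box=[16,18)
i=17: min(r-i=1, Z[1]=0)=0; Z[17]=0
i=18: i≥r, start 0; Z[18]=0
i=19: i≥r, start 0; Z[19]=0
i=20: i≥r, start 0; Z[20]=0
i=21: i≥r, start 0; Z[21]=0

[22, 0, 0, 0, 0, 1, 0, 0, 2, 0, 1, 0, 0, 3, 0, 0, 2, 0, 0, 0, 0, 0]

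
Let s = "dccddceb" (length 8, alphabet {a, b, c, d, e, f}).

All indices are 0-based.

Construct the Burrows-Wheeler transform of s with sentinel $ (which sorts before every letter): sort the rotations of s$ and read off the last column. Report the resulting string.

rank  rotation   last
    0  $dccddceb  b
    1  b$dccddce  e
    2  ccddceb$d  d
    3  cddceb$dc  c
    4  ceb$dccdd  d
    5  dccddceb$  $
    6  dceb$dccd  d
    7  ddceb$dcc  c
    8  eb$dccddc  c

bedcd$dcc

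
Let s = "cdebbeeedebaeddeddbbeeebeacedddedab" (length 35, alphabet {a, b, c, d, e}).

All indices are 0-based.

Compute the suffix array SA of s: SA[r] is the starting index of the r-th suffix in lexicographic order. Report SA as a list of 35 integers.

[33, 25, 11, 34, 10, 18, 3, 23, 19, 4, 0, 26, 32, 17, 16, 28, 29, 13, 8, 1, 30, 14, 24, 9, 2, 22, 31, 15, 27, 12, 7, 21, 6, 20, 5]

rank→(start, suffix):
  0 → (33, 'ab')
  1 → (25, 'acedddedab')
  2 → (11, 'aeddeddbbeeebeacedddedab')
  3 → (34, 'b')
  4 → (10, 'baeddeddbbeeebeacedddedab')
  5 → (18, 'bbeeebeacedddedab')
  6 → (3, 'bbeeedebaeddeddbbeeebeacedddedab')
  7 → (23, 'beacedddedab')
  8 → (19, 'beeebeacedddedab')
  9 → (4, 'beeedebaeddeddbbeeebeacedddedab')
  10 → (0, 'cdebbeeedebaeddeddbbeeebeacedddedab')
  11 → (26, 'cedddedab')
  12 → (32, 'dab')
  13 → (17, 'dbbeeebeacedddedab')
  14 → (16, 'ddbbeeebeacedddedab')
  15 → (28, 'dddedab')
  16 → (29, 'ddedab')
  17 → (13, 'ddeddbbeeebeacedddedab')
  18 → (8, 'debaeddeddbbeeebeacedddedab')
  19 → (1, 'debbeeedebaeddeddbbeeebeacedddedab')
  20 → (30, 'dedab')
  21 → (14, 'deddbbeeebeacedddedab')
  22 → (24, 'eacedddedab')
  23 → (9, 'ebaeddeddbbeeebeacedddedab')
  24 → (2, 'ebbeeedebaeddeddbbeeebeacedddedab')
  25 → (22, 'ebeacedddedab')
  26 → (31, 'edab')
  27 → (15, 'eddbbeeebeacedddedab')
  28 → (27, 'edddedab')
  29 → (12, 'eddeddbbeeebeacedddedab')
  30 → (7, 'edebaeddeddbbeeebeacedddedab')
  31 → (21, 'eebeacedddedab')
  32 → (6, 'eedebaeddeddbbeeebeacedddedab')
  33 → (20, 'eeebeacedddedab')
  34 → (5, 'eeedebaeddeddbbeeebeacedddedab')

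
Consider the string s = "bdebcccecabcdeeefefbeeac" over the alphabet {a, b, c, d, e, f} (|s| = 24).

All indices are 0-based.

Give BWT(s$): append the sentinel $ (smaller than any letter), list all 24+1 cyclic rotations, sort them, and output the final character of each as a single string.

rank  rotation                   last
    0  $bdebcccecabcdeeefefbeeac  c
    1  abcdeeefefbeeac$bdebcccec  c
    2  ac$bdebcccecabcdeeefefbee  e
    3  bcccecabcdeeefefbeeac$bde  e
    4  bcdeeefefbeeac$bdebccceca  a
    5  bdebcccecabcdeeefefbeeac$  $
    6  beeac$bdebcccecabcdeeefef  f
    7  c$bdebcccecabcdeeefefbeea  a
    8  cabcdeeefefbeeac$bdebccce  e
    9  cccecabcdeeefefbeeac$bdeb  b
   10  ccecabcdeeefefbeeac$bdebc  c
   11  cdeeefefbeeac$bdebcccecab  b
   12  cecabcdeeefefbeeac$bdebcc  c
   13  debcccecabcdeeefefbeeac$b  b
   14  deeefefbeeac$bdebcccecabc  c
   15  eac$bdebcccecabcdeeefefbe  e
   16  ebcccecabcdeeefefbeeac$bd  d
   17  ecabcdeeefefbeeac$bdebccc  c
   18  eeac$bdebcccecabcdeeefefb  b
   19  eeefefbeeac$bdebcccecabcd  d
   20  eefefbeeac$bdebcccecabcde  e
   21  efbeeac$bdebcccecabcdeeef  f
   22  efefbeeac$bdebcccecabcdee  e
   23  fbeeac$bdebcccecabcdeeefe  e
   24  fefbeeac$bdebcccecabcdeee  e

cceea$faebcbcbcedcbdefeee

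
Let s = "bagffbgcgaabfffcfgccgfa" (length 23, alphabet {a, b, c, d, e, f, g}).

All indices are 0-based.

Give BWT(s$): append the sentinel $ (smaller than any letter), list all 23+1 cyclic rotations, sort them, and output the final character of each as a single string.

rank  rotation                  last
    0  $bagffbgcgaabfffcfgccgfa  a
    1  a$bagffbgcgaabfffcfgccgf  f
    2  aabfffcfgccgfa$bagffbgcg  g
    3  abfffcfgccgfa$bagffbgcga  a
    4  agffbgcgaabfffcfgccgfa$b  b
    5  bagffbgcgaabfffcfgccgfa$  $
    6  bfffcfgccgfa$bagffbgcgaa  a
    7  bgcgaabfffcfgccgfa$bagff  f
    8  ccgfa$bagffbgcgaabfffcfg  g
    9  cfgccgfa$bagffbgcgaabfff  f
   10  cgaabfffcfgccgfa$bagffbg  g
   11  cgfa$bagffbgcgaabfffcfgc  c
   12  fa$bagffbgcgaabfffcfgccg  g
   13  fbgcgaabfffcfgccgfa$bagf  f
   14  fcfgccgfa$bagffbgcgaabff  f
   15  ffbgcgaabfffcfgccgfa$bag  g
   16  ffcfgccgfa$bagffbgcgaabf  f
   17  fffcfgccgfa$bagffbgcgaab  b
   18  fgccgfa$bagffbgcgaabfffc  c
   19  gaabfffcfgccgfa$bagffbgc  c
   20  gccgfa$bagffbgcgaabfffcf  f
   21  gcgaabfffcfgccgfa$bagffb  b
   22  gfa$bagffbgcgaabfffcfgcc  c
   23  gffbgcgaabfffcfgccgfa$ba  a

afgab$afgfgcgffgfbccfbca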